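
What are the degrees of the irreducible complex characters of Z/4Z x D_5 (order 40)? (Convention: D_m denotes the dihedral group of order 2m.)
Dimensions: 1, 1, 1, 1, 1, 1, 1, 1, 2, 2, 2, 2, 2, 2, 2, 2

Explanation: There are 16 irreducibles (= number of conjugacy classes). Their dimensions d_i satisfy sum d_i^2 = |G| = 40: 1 + 1 + 1 + 1 + 1 + 1 + 1 + 1 + 4 + 4 + 4 + 4 + 4 + 4 + 4 + 4 = 40. (For the product with Z/4Z: each of the 4 1-dim characters of Z/4Z tensors with each irrep of D_5, giving 4 copies of each D_5-dimension.)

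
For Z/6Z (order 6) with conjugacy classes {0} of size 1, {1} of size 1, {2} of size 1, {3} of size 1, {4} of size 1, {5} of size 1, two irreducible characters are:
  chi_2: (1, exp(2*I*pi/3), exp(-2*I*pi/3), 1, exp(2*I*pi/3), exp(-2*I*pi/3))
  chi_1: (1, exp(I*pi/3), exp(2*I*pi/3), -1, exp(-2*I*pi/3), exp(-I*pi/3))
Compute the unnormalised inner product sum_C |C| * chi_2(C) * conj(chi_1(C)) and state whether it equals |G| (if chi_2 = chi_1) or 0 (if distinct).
Sum = 0; so <chi_2, chi_1> = 0 (distinct irreducibles are orthogonal).

Derivation: Compute term by term over conjugacy classes (|C| * chi_2(C) * conj(chi_1(C))):
  1*(1)*conj(1) + 1*(exp(2*I*pi/3))*conj(exp(I*pi/3)) + 1*(exp(-2*I*pi/3))*conj(exp(2*I*pi/3)) + 1*(1)*conj(-1) + 1*(exp(2*I*pi/3))*conj(exp(-2*I*pi/3)) + 1*(exp(-2*I*pi/3))*conj(exp(-I*pi/3))
  = (1) + (exp(I*pi/3)) + (exp(2*I*pi/3)) + (-1) + (exp(-2*I*pi/3)) + (exp(-I*pi/3))
  = 0.
(Exp terms are combined using exp(i*s)*conj(exp(i*t)) = exp(i*(s-t)), and sums of them are collapsed using the identity that for every m > 1 the m distinct m-th roots of unity sum to 0, e.g. 1 + exp(2*I*pi/3) + exp(-2*I*pi/3) = 0.)
Dividing by |G| = 6 gives 0/6 = 0, matching the row-orthogonality relation <chi_2, chi_1> = [chi_2 = chi_1].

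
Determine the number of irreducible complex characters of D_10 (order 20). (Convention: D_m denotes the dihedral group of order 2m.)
8

Justification: The number of irreducible complex representations of a finite group equals its number of conjugacy classes. D_10 has 8 conjugacy classes (n/2 + 3 for n even), so D_10 (order 20) has exactly 8 irreducible complex representations.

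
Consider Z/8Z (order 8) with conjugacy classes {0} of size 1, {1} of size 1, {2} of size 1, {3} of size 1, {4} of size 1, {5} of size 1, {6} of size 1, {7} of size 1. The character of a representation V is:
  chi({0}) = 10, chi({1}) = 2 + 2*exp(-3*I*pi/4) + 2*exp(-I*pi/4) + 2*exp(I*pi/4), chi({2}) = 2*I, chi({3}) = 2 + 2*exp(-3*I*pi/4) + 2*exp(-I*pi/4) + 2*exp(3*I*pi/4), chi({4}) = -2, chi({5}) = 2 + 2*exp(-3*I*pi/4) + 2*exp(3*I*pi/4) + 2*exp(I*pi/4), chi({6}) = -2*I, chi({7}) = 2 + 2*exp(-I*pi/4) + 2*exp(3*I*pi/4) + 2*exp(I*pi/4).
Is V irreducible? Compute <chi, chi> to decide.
Not irreducible (reducible): <chi, chi> = 18 > 1.

<chi, chi> = (1/|G|) sum_C |C| * |chi(C)|^2 = (1/8)[1*|10|^2 + 1*|2 + 2*exp(-3*I*pi/4) + 2*exp(-I*pi/4) + 2*exp(I*pi/4)|^2 + 1*|2*I|^2 + 1*|2 + 2*exp(-3*I*pi/4) + 2*exp(-I*pi/4) + 2*exp(3*I*pi/4)|^2 + 1*|-2|^2 + 1*|2 + 2*exp(-3*I*pi/4) + 2*exp(3*I*pi/4) + 2*exp(I*pi/4)|^2 + 1*|-2*I|^2 + 1*|2 + 2*exp(-I*pi/4) + 2*exp(3*I*pi/4) + 2*exp(I*pi/4)|^2]
  = (1/8)[(100) + (8 + 8*exp(-I*pi/4) + 4*exp(-3*I*pi/4) + 4*exp(3*I*pi/4) + 8*exp(I*pi/4)) + (4) + (8 + 8*exp(-3*I*pi/4) + 4*exp(-I*pi/4) + 4*exp(I*pi/4) + 8*exp(3*I*pi/4)) + (4) + (8 + 8*exp(-3*I*pi/4) + 4*exp(-I*pi/4) + 4*exp(I*pi/4) + 8*exp(3*I*pi/4)) + (4) + (8 + 8*exp(-I*pi/4) + 4*exp(-3*I*pi/4) + 4*exp(3*I*pi/4) + 8*exp(I*pi/4))] = 144/8 = 18.
(Exp terms are combined using exp(i*s)*conj(exp(i*t)) = exp(i*(s-t)), and sums of them are collapsed using the identity that for every m > 1 the m distinct m-th roots of unity sum to 0, e.g. 1 + exp(2*I*pi/3) + exp(-2*I*pi/3) = 0.)
A character is irreducible iff <chi, chi> = 1, so this representation is reducible.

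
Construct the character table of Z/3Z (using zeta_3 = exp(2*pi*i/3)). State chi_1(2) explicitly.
Character table of Z/3Z (irreps indexed chi_0,...,chi_2 with chi_k(m) = zeta_3^(k*m), zeta_3 = exp(2*pi*i/3)):
  irrep \ class  {0} (size 1)  {1} (size 1)    {2} (size 1)  
  chi_0          1             1               1             
  chi_1          1             exp(2*I*pi/3)   exp(-2*I*pi/3)
  chi_2          1             exp(-2*I*pi/3)  exp(2*I*pi/3) 

Spot check: chi_1(2) = zeta_3^(1*2) = zeta_3^2 = exp(-2*I*pi/3).

Derivation: Z/3Z is abelian, so all 3 irreducible complex representations are 1-dimensional. They are given by chi_k(m) = zeta_3^(k*m) for k = 0,...,2. Row orthogonality: sum_m chi_k(m) conj(chi_l(m)) = 3 * [k = l].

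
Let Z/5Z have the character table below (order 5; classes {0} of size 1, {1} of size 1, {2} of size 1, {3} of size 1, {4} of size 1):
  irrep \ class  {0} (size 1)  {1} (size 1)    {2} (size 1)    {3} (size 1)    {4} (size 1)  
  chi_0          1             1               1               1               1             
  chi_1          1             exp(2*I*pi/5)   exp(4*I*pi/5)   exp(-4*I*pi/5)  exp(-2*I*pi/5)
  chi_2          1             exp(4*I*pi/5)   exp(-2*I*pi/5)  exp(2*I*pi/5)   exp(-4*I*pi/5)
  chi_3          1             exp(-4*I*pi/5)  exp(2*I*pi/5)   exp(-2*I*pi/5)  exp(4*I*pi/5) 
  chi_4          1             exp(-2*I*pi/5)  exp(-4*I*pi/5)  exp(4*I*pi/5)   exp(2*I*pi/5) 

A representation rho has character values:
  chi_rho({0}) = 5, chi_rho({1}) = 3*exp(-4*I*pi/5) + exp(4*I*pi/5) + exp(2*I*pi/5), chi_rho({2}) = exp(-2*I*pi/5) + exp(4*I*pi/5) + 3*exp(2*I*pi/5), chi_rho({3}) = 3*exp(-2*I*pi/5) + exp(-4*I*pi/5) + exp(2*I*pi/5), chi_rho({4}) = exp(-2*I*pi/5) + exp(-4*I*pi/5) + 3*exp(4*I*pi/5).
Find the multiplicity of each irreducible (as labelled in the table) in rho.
Multiplicities: chi_0: 0, chi_1: 1, chi_2: 1, chi_3: 3, chi_4: 0.

Proof sketch: Use <chi_rho, chi> = (1/|G|) sum_C |C| * chi_rho(C) * conj(chi(C)) with |G| = 5 for each irreducible chi in the table:
  <chi_rho, chi_0> = (1/5)[1*(5)*conj(1) + 1*(3*exp(-4*I*pi/5) + exp(4*I*pi/5) + exp(2*I*pi/5))*conj(1) + 1*(exp(-2*I*pi/5) + exp(4*I*pi/5) + 3*exp(2*I*pi/5))*conj(1) + 1*(3*exp(-2*I*pi/5) + exp(-4*I*pi/5) + exp(2*I*pi/5))*conj(1) + 1*(exp(-2*I*pi/5) + exp(-4*I*pi/5) + 3*exp(4*I*pi/5))*conj(1)]
      = (1/5)[(5) + (3*exp(-4*I*pi/5) + exp(4*I*pi/5) + exp(2*I*pi/5)) + (exp(-2*I*pi/5) + exp(4*I*pi/5) + 3*exp(2*I*pi/5)) + (3*exp(-2*I*pi/5) + exp(-4*I*pi/5) + exp(2*I*pi/5)) + (exp(-2*I*pi/5) + exp(-4*I*pi/5) + 3*exp(4*I*pi/5))] = 0/5 = 0
  <chi_rho, chi_1> = (1/5)[1*(5)*conj(1) + 1*(3*exp(-4*I*pi/5) + exp(4*I*pi/5) + exp(2*I*pi/5))*conj(exp(2*I*pi/5)) + 1*(exp(-2*I*pi/5) + exp(4*I*pi/5) + 3*exp(2*I*pi/5))*conj(exp(4*I*pi/5)) + 1*(3*exp(-2*I*pi/5) + exp(-4*I*pi/5) + exp(2*I*pi/5))*conj(exp(-4*I*pi/5)) + 1*(exp(-2*I*pi/5) + exp(-4*I*pi/5) + 3*exp(4*I*pi/5))*conj(exp(-2*I*pi/5))]
      = (1/5)[(5) + (1 + exp(2*I*pi/5) + 3*exp(4*I*pi/5)) + (1 + 3*exp(-2*I*pi/5) + exp(4*I*pi/5)) + (1 + exp(-4*I*pi/5) + 3*exp(2*I*pi/5)) + (1 + 3*exp(-4*I*pi/5) + exp(-2*I*pi/5))] = 5/5 = 1
  <chi_rho, chi_2> = (1/5)[1*(5)*conj(1) + 1*(3*exp(-4*I*pi/5) + exp(4*I*pi/5) + exp(2*I*pi/5))*conj(exp(4*I*pi/5)) + 1*(exp(-2*I*pi/5) + exp(4*I*pi/5) + 3*exp(2*I*pi/5))*conj(exp(-2*I*pi/5)) + 1*(3*exp(-2*I*pi/5) + exp(-4*I*pi/5) + exp(2*I*pi/5))*conj(exp(2*I*pi/5)) + 1*(exp(-2*I*pi/5) + exp(-4*I*pi/5) + 3*exp(4*I*pi/5))*conj(exp(-4*I*pi/5))]
      = (1/5)[(5) + (1 + exp(-2*I*pi/5) + 3*exp(2*I*pi/5)) + (1 + exp(-4*I*pi/5) + 3*exp(4*I*pi/5)) + (1 + 3*exp(-4*I*pi/5) + exp(4*I*pi/5)) + (1 + 3*exp(-2*I*pi/5) + exp(2*I*pi/5))] = 5/5 = 1
  <chi_rho, chi_3> = (1/5)[1*(5)*conj(1) + 1*(3*exp(-4*I*pi/5) + exp(4*I*pi/5) + exp(2*I*pi/5))*conj(exp(-4*I*pi/5)) + 1*(exp(-2*I*pi/5) + exp(4*I*pi/5) + 3*exp(2*I*pi/5))*conj(exp(2*I*pi/5)) + 1*(3*exp(-2*I*pi/5) + exp(-4*I*pi/5) + exp(2*I*pi/5))*conj(exp(-2*I*pi/5)) + 1*(exp(-2*I*pi/5) + exp(-4*I*pi/5) + 3*exp(4*I*pi/5))*conj(exp(4*I*pi/5))]
      = (1/5)[(5) + (3 + exp(-2*I*pi/5) + exp(-4*I*pi/5)) + (3 + exp(-4*I*pi/5) + exp(2*I*pi/5)) + (3 + exp(-2*I*pi/5) + exp(4*I*pi/5)) + (3 + exp(4*I*pi/5) + exp(2*I*pi/5))] = 15/5 = 3
  <chi_rho, chi_4> = (1/5)[1*(5)*conj(1) + 1*(3*exp(-4*I*pi/5) + exp(4*I*pi/5) + exp(2*I*pi/5))*conj(exp(-2*I*pi/5)) + 1*(exp(-2*I*pi/5) + exp(4*I*pi/5) + 3*exp(2*I*pi/5))*conj(exp(-4*I*pi/5)) + 1*(3*exp(-2*I*pi/5) + exp(-4*I*pi/5) + exp(2*I*pi/5))*conj(exp(4*I*pi/5)) + 1*(exp(-2*I*pi/5) + exp(-4*I*pi/5) + 3*exp(4*I*pi/5))*conj(exp(2*I*pi/5))]
      = (1/5)[(5) + (3*exp(-2*I*pi/5) + exp(-4*I*pi/5) + exp(4*I*pi/5)) + (3*exp(-4*I*pi/5) + exp(-2*I*pi/5) + exp(2*I*pi/5)) + (exp(-2*I*pi/5) + exp(2*I*pi/5) + 3*exp(4*I*pi/5)) + (exp(-4*I*pi/5) + exp(4*I*pi/5) + 3*exp(2*I*pi/5))] = 0/5 = 0
(Exp terms are combined using exp(i*s)*conj(exp(i*t)) = exp(i*(s-t)), and sums of them are collapsed using the identity that for every m > 1 the m distinct m-th roots of unity sum to 0, e.g. 1 + exp(2*I*pi/3) + exp(-2*I*pi/3) = 0.)
Dimension check: dim(rho) = sum (mult * dim) = 0*1 + 1*1 + 1*1 + 3*1 + 0*1 = 5 = chi_rho(e) = 5.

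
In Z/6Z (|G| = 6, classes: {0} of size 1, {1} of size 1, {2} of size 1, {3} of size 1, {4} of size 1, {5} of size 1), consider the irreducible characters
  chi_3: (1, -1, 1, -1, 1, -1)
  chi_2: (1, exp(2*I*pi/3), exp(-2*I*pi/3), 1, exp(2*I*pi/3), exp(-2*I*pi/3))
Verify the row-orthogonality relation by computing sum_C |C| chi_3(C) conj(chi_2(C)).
Sum = 0; so <chi_3, chi_2> = 0 (distinct irreducibles are orthogonal).

Justification: Compute term by term over conjugacy classes (|C| * chi_3(C) * conj(chi_2(C))):
  1*(1)*conj(1) + 1*(-1)*conj(exp(2*I*pi/3)) + 1*(1)*conj(exp(-2*I*pi/3)) + 1*(-1)*conj(1) + 1*(1)*conj(exp(2*I*pi/3)) + 1*(-1)*conj(exp(-2*I*pi/3))
  = (1) + (-exp(-2*I*pi/3)) + (exp(2*I*pi/3)) + (-1) + (exp(-2*I*pi/3)) + (-exp(2*I*pi/3))
  = 0.
(Exp terms are combined using exp(i*s)*conj(exp(i*t)) = exp(i*(s-t)), and sums of them are collapsed using the identity that for every m > 1 the m distinct m-th roots of unity sum to 0, e.g. 1 + exp(2*I*pi/3) + exp(-2*I*pi/3) = 0.)
Dividing by |G| = 6 gives 0/6 = 0, matching the row-orthogonality relation <chi_3, chi_2> = [chi_3 = chi_2].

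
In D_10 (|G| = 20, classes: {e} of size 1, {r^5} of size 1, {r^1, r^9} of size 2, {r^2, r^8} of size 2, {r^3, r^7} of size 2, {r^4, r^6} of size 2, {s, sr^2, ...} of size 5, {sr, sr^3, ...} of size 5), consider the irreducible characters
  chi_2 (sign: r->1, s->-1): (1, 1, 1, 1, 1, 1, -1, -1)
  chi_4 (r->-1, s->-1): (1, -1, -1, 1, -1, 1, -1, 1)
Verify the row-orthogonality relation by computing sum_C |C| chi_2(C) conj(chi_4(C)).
Sum = 0; so <chi_2, chi_4> = 0 (distinct irreducibles are orthogonal).

Why: Compute term by term over conjugacy classes (|C| * chi_2(C) * conj(chi_4(C))):
  1*(1)*conj(1) + 1*(1)*conj(-1) + 2*(1)*conj(-1) + 2*(1)*conj(1) + 2*(1)*conj(-1) + 2*(1)*conj(1) + 5*(-1)*conj(-1) + 5*(-1)*conj(1)
  = (1) + (-1) + (-2) + (2) + (-2) + (2) + (5) + (-5)
  = 0.
Dividing by |G| = 20 gives 0/20 = 0, matching the row-orthogonality relation <chi_2, chi_4> = [chi_2 = chi_4].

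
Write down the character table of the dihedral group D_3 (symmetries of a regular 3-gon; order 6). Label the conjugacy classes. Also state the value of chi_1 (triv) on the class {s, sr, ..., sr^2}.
Conjugacy classes: {e} of size 1, {r^1, r^2} of size 2, {s, sr, ..., sr^2} of size 3.
Character table:
  irrep \ class              {e} (size 1)  {r^1, r^2} (size 2)  {s, sr, ..., sr^2} (size 3)
  chi_1 (triv)               1             1                    1                          
  chi_2 (sign: r->1, s->-1)  1             1                    -1                         
  chi_3 (2d, j=1)            2             -1                   0                          

Spot check: chi_1 (triv) on {s, sr, ..., sr^2} = 1.

Explanation: D_3 has order 2*3 = 6 with 3 conjugacy classes, hence 3 irreducibles. Sum of squared dims 1 + 1 + 4 = 6 = |G|. Linear characters come from the abelianisation; the 2-dimensional irreps have character r^k -> 2*cos(2*pi*j*k/3), reflections -> 0.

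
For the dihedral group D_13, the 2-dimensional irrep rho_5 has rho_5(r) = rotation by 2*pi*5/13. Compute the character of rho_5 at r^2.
chi_{rho_5}(r^2) = 2*cos(2*pi*5*2/13) = 2*cos(6*pi/13)

Derivation: rho_5(r^2) is rotation by angle 2*pi*5*2/13, whose trace is 2*cos(2*pi*5*2/13) = 2*cos(6*pi/13).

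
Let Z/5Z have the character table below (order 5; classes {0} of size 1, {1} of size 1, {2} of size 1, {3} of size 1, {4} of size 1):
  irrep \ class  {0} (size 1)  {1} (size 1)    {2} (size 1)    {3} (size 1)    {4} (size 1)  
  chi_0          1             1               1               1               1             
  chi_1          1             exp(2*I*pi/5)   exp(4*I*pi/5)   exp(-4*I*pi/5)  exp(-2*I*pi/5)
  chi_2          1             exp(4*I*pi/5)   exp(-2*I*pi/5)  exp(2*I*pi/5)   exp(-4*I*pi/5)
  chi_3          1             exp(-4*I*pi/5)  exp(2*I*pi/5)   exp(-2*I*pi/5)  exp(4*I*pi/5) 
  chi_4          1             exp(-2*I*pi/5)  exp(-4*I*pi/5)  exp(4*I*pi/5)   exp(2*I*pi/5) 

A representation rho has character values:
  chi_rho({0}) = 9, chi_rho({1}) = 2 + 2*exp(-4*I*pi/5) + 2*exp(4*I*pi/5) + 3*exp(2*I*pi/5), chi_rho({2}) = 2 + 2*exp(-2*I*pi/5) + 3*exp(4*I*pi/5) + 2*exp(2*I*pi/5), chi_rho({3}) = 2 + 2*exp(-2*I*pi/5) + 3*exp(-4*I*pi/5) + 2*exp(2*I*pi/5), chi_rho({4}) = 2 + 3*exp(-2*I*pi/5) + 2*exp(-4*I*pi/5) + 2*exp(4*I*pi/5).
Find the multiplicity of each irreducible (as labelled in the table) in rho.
Multiplicities: chi_0: 2, chi_1: 3, chi_2: 2, chi_3: 2, chi_4: 0.

Details: Use <chi_rho, chi> = (1/|G|) sum_C |C| * chi_rho(C) * conj(chi(C)) with |G| = 5 for each irreducible chi in the table:
  <chi_rho, chi_0> = (1/5)[1*(9)*conj(1) + 1*(2 + 2*exp(-4*I*pi/5) + 2*exp(4*I*pi/5) + 3*exp(2*I*pi/5))*conj(1) + 1*(2 + 2*exp(-2*I*pi/5) + 3*exp(4*I*pi/5) + 2*exp(2*I*pi/5))*conj(1) + 1*(2 + 2*exp(-2*I*pi/5) + 3*exp(-4*I*pi/5) + 2*exp(2*I*pi/5))*conj(1) + 1*(2 + 3*exp(-2*I*pi/5) + 2*exp(-4*I*pi/5) + 2*exp(4*I*pi/5))*conj(1)]
      = (1/5)[(9) + (2 + 2*exp(-4*I*pi/5) + 2*exp(4*I*pi/5) + 3*exp(2*I*pi/5)) + (2 + 2*exp(-2*I*pi/5) + 3*exp(4*I*pi/5) + 2*exp(2*I*pi/5)) + (2 + 2*exp(-2*I*pi/5) + 3*exp(-4*I*pi/5) + 2*exp(2*I*pi/5)) + (2 + 3*exp(-2*I*pi/5) + 2*exp(-4*I*pi/5) + 2*exp(4*I*pi/5))] = 10/5 = 2
  <chi_rho, chi_1> = (1/5)[1*(9)*conj(1) + 1*(2 + 2*exp(-4*I*pi/5) + 2*exp(4*I*pi/5) + 3*exp(2*I*pi/5))*conj(exp(2*I*pi/5)) + 1*(2 + 2*exp(-2*I*pi/5) + 3*exp(4*I*pi/5) + 2*exp(2*I*pi/5))*conj(exp(4*I*pi/5)) + 1*(2 + 2*exp(-2*I*pi/5) + 3*exp(-4*I*pi/5) + 2*exp(2*I*pi/5))*conj(exp(-4*I*pi/5)) + 1*(2 + 3*exp(-2*I*pi/5) + 2*exp(-4*I*pi/5) + 2*exp(4*I*pi/5))*conj(exp(-2*I*pi/5))]
      = (1/5)[(9) + (3 + 2*exp(-2*I*pi/5) + 2*exp(4*I*pi/5) + 2*exp(2*I*pi/5)) + (3 + 2*exp(-2*I*pi/5) + 2*exp(-4*I*pi/5) + 2*exp(4*I*pi/5)) + (3 + 2*exp(-4*I*pi/5) + 2*exp(4*I*pi/5) + 2*exp(2*I*pi/5)) + (3 + 2*exp(-2*I*pi/5) + 2*exp(-4*I*pi/5) + 2*exp(2*I*pi/5))] = 15/5 = 3
  <chi_rho, chi_2> = (1/5)[1*(9)*conj(1) + 1*(2 + 2*exp(-4*I*pi/5) + 2*exp(4*I*pi/5) + 3*exp(2*I*pi/5))*conj(exp(4*I*pi/5)) + 1*(2 + 2*exp(-2*I*pi/5) + 3*exp(4*I*pi/5) + 2*exp(2*I*pi/5))*conj(exp(-2*I*pi/5)) + 1*(2 + 2*exp(-2*I*pi/5) + 3*exp(-4*I*pi/5) + 2*exp(2*I*pi/5))*conj(exp(2*I*pi/5)) + 1*(2 + 3*exp(-2*I*pi/5) + 2*exp(-4*I*pi/5) + 2*exp(4*I*pi/5))*conj(exp(-4*I*pi/5))]
      = (1/5)[(9) + (2 + 3*exp(-2*I*pi/5) + 2*exp(-4*I*pi/5) + 2*exp(2*I*pi/5)) + (2 + 3*exp(-4*I*pi/5) + 2*exp(4*I*pi/5) + 2*exp(2*I*pi/5)) + (2 + 2*exp(-2*I*pi/5) + 2*exp(-4*I*pi/5) + 3*exp(4*I*pi/5)) + (2 + 2*exp(-2*I*pi/5) + 2*exp(4*I*pi/5) + 3*exp(2*I*pi/5))] = 10/5 = 2
  <chi_rho, chi_3> = (1/5)[1*(9)*conj(1) + 1*(2 + 2*exp(-4*I*pi/5) + 2*exp(4*I*pi/5) + 3*exp(2*I*pi/5))*conj(exp(-4*I*pi/5)) + 1*(2 + 2*exp(-2*I*pi/5) + 3*exp(4*I*pi/5) + 2*exp(2*I*pi/5))*conj(exp(2*I*pi/5)) + 1*(2 + 2*exp(-2*I*pi/5) + 3*exp(-4*I*pi/5) + 2*exp(2*I*pi/5))*conj(exp(-2*I*pi/5)) + 1*(2 + 3*exp(-2*I*pi/5) + 2*exp(-4*I*pi/5) + 2*exp(4*I*pi/5))*conj(exp(4*I*pi/5))]
      = (1/5)[(9) + (2 + 2*exp(-2*I*pi/5) + 3*exp(-4*I*pi/5) + 2*exp(4*I*pi/5)) + (2 + 2*exp(-2*I*pi/5) + 2*exp(-4*I*pi/5) + 3*exp(2*I*pi/5)) + (2 + 3*exp(-2*I*pi/5) + 2*exp(4*I*pi/5) + 2*exp(2*I*pi/5)) + (2 + 2*exp(-4*I*pi/5) + 3*exp(4*I*pi/5) + 2*exp(2*I*pi/5))] = 10/5 = 2
  <chi_rho, chi_4> = (1/5)[1*(9)*conj(1) + 1*(2 + 2*exp(-4*I*pi/5) + 2*exp(4*I*pi/5) + 3*exp(2*I*pi/5))*conj(exp(-2*I*pi/5)) + 1*(2 + 2*exp(-2*I*pi/5) + 3*exp(4*I*pi/5) + 2*exp(2*I*pi/5))*conj(exp(-4*I*pi/5)) + 1*(2 + 2*exp(-2*I*pi/5) + 3*exp(-4*I*pi/5) + 2*exp(2*I*pi/5))*conj(exp(4*I*pi/5)) + 1*(2 + 3*exp(-2*I*pi/5) + 2*exp(-4*I*pi/5) + 2*exp(4*I*pi/5))*conj(exp(2*I*pi/5))]
      = (1/5)[(9) + (2*exp(-2*I*pi/5) + 2*exp(-4*I*pi/5) + 3*exp(4*I*pi/5) + 2*exp(2*I*pi/5)) + (3*exp(-2*I*pi/5) + 2*exp(-4*I*pi/5) + 2*exp(4*I*pi/5) + 2*exp(2*I*pi/5)) + (2*exp(-2*I*pi/5) + 2*exp(-4*I*pi/5) + 2*exp(4*I*pi/5) + 3*exp(2*I*pi/5)) + (2*exp(-2*I*pi/5) + 3*exp(-4*I*pi/5) + 2*exp(4*I*pi/5) + 2*exp(2*I*pi/5))] = 0/5 = 0
(Exp terms are combined using exp(i*s)*conj(exp(i*t)) = exp(i*(s-t)), and sums of them are collapsed using the identity that for every m > 1 the m distinct m-th roots of unity sum to 0, e.g. 1 + exp(2*I*pi/3) + exp(-2*I*pi/3) = 0.)
Dimension check: dim(rho) = sum (mult * dim) = 2*1 + 3*1 + 2*1 + 2*1 + 0*1 = 9 = chi_rho(e) = 9.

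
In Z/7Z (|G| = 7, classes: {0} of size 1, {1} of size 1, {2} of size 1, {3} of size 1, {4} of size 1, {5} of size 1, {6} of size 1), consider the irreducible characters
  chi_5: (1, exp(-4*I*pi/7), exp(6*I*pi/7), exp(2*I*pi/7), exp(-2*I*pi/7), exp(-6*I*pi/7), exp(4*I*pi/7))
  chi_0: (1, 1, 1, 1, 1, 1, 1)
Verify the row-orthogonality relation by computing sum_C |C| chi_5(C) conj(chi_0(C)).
Sum = 0; so <chi_5, chi_0> = 0 (distinct irreducibles are orthogonal).

Justification: Compute term by term over conjugacy classes (|C| * chi_5(C) * conj(chi_0(C))):
  1*(1)*conj(1) + 1*(exp(-4*I*pi/7))*conj(1) + 1*(exp(6*I*pi/7))*conj(1) + 1*(exp(2*I*pi/7))*conj(1) + 1*(exp(-2*I*pi/7))*conj(1) + 1*(exp(-6*I*pi/7))*conj(1) + 1*(exp(4*I*pi/7))*conj(1)
  = (1) + (exp(-4*I*pi/7)) + (exp(6*I*pi/7)) + (exp(2*I*pi/7)) + (exp(-2*I*pi/7)) + (exp(-6*I*pi/7)) + (exp(4*I*pi/7))
  = 0.
(Exp terms are combined using exp(i*s)*conj(exp(i*t)) = exp(i*(s-t)), and sums of them are collapsed using the identity that for every m > 1 the m distinct m-th roots of unity sum to 0, e.g. 1 + exp(2*I*pi/3) + exp(-2*I*pi/3) = 0.)
Dividing by |G| = 7 gives 0/7 = 0, matching the row-orthogonality relation <chi_5, chi_0> = [chi_5 = chi_0].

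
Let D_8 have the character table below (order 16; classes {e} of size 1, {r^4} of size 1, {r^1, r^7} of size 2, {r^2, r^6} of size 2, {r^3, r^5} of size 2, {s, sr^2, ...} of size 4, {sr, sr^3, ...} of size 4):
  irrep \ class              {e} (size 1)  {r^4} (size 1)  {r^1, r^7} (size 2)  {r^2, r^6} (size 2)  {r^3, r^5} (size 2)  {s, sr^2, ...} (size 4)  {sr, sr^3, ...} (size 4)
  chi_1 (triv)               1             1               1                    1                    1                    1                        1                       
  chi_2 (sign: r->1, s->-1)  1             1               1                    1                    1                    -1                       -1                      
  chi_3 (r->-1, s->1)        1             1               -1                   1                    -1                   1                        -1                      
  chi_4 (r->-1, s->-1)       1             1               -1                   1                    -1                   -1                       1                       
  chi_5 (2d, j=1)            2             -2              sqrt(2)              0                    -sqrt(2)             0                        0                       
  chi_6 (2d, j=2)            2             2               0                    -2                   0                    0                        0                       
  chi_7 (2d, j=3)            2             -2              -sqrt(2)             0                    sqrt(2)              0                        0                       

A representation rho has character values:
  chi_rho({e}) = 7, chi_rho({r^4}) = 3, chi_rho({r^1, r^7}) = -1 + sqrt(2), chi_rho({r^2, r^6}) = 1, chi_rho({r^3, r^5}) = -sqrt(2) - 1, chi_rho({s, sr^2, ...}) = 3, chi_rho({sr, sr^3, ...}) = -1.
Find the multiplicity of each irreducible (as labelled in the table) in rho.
Multiplicities: chi_1: 1, chi_2: 0, chi_3: 2, chi_4: 0, chi_5: 1, chi_6: 1, chi_7: 0.

Explanation: Use <chi_rho, chi> = (1/|G|) sum_C |C| * chi_rho(C) * conj(chi(C)) with |G| = 16 for each irreducible chi in the table:
  <chi_rho, chi_1> = (1/16)[1*(7)*conj(1) + 1*(3)*conj(1) + 2*(-1 + sqrt(2))*conj(1) + 2*(1)*conj(1) + 2*(-sqrt(2) - 1)*conj(1) + 4*(3)*conj(1) + 4*(-1)*conj(1)]
      = (1/16)[(7) + (3) + (-2 + 2*sqrt(2)) + (2) + (-2*sqrt(2) - 2) + (12) + (-4)] = 16/16 = 1
  <chi_rho, chi_2> = (1/16)[1*(7)*conj(1) + 1*(3)*conj(1) + 2*(-1 + sqrt(2))*conj(1) + 2*(1)*conj(1) + 2*(-sqrt(2) - 1)*conj(1) + 4*(3)*conj(-1) + 4*(-1)*conj(-1)]
      = (1/16)[(7) + (3) + (-2 + 2*sqrt(2)) + (2) + (-2*sqrt(2) - 2) + (-12) + (4)] = 0/16 = 0
  <chi_rho, chi_3> = (1/16)[1*(7)*conj(1) + 1*(3)*conj(1) + 2*(-1 + sqrt(2))*conj(-1) + 2*(1)*conj(1) + 2*(-sqrt(2) - 1)*conj(-1) + 4*(3)*conj(1) + 4*(-1)*conj(-1)]
      = (1/16)[(7) + (3) + (2 - 2*sqrt(2)) + (2) + (2 + 2*sqrt(2)) + (12) + (4)] = 32/16 = 2
  <chi_rho, chi_4> = (1/16)[1*(7)*conj(1) + 1*(3)*conj(1) + 2*(-1 + sqrt(2))*conj(-1) + 2*(1)*conj(1) + 2*(-sqrt(2) - 1)*conj(-1) + 4*(3)*conj(-1) + 4*(-1)*conj(1)]
      = (1/16)[(7) + (3) + (2 - 2*sqrt(2)) + (2) + (2 + 2*sqrt(2)) + (-12) + (-4)] = 0/16 = 0
  <chi_rho, chi_5> = (1/16)[1*(7)*conj(2) + 1*(3)*conj(-2) + 2*(-1 + sqrt(2))*conj(sqrt(2)) + 2*(1)*conj(0) + 2*(-sqrt(2) - 1)*conj(-sqrt(2)) + 4*(3)*conj(0) + 4*(-1)*conj(0)]
      = (1/16)[(14) + (-6) + (4 - 2*sqrt(2)) + (0) + (2*sqrt(2) + 4) + (0) + (0)] = 16/16 = 1
  <chi_rho, chi_6> = (1/16)[1*(7)*conj(2) + 1*(3)*conj(2) + 2*(-1 + sqrt(2))*conj(0) + 2*(1)*conj(-2) + 2*(-sqrt(2) - 1)*conj(0) + 4*(3)*conj(0) + 4*(-1)*conj(0)]
      = (1/16)[(14) + (6) + (0) + (-4) + (0) + (0) + (0)] = 16/16 = 1
  <chi_rho, chi_7> = (1/16)[1*(7)*conj(2) + 1*(3)*conj(-2) + 2*(-1 + sqrt(2))*conj(-sqrt(2)) + 2*(1)*conj(0) + 2*(-sqrt(2) - 1)*conj(sqrt(2)) + 4*(3)*conj(0) + 4*(-1)*conj(0)]
      = (1/16)[(14) + (-6) + (-4 + 2*sqrt(2)) + (0) + (-4 - 2*sqrt(2)) + (0) + (0)] = 0/16 = 0
Dimension check: dim(rho) = sum (mult * dim) = 1*1 + 0*1 + 2*1 + 0*1 + 1*2 + 1*2 + 0*2 = 7 = chi_rho(e) = 7.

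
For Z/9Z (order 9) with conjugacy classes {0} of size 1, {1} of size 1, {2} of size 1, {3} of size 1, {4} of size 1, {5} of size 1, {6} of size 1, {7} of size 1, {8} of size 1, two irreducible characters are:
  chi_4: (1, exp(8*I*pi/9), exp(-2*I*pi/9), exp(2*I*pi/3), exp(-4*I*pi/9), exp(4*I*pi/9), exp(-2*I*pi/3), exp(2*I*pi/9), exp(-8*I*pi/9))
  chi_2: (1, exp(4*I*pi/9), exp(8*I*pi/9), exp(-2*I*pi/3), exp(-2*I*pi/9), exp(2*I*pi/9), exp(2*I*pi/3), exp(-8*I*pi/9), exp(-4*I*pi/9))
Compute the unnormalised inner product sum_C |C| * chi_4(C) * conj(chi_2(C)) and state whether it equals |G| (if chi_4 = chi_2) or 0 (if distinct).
Sum = 0; so <chi_4, chi_2> = 0 (distinct irreducibles are orthogonal).

Details: Compute term by term over conjugacy classes (|C| * chi_4(C) * conj(chi_2(C))):
  1*(1)*conj(1) + 1*(exp(8*I*pi/9))*conj(exp(4*I*pi/9)) + 1*(exp(-2*I*pi/9))*conj(exp(8*I*pi/9)) + 1*(exp(2*I*pi/3))*conj(exp(-2*I*pi/3)) + 1*(exp(-4*I*pi/9))*conj(exp(-2*I*pi/9)) + 1*(exp(4*I*pi/9))*conj(exp(2*I*pi/9)) + 1*(exp(-2*I*pi/3))*conj(exp(2*I*pi/3)) + 1*(exp(2*I*pi/9))*conj(exp(-8*I*pi/9)) + 1*(exp(-8*I*pi/9))*conj(exp(-4*I*pi/9))
  = (1) + (exp(4*I*pi/9)) + (exp(8*I*pi/9)) + (exp(-2*I*pi/3)) + (exp(-2*I*pi/9)) + (exp(2*I*pi/9)) + (exp(2*I*pi/3)) + (exp(-8*I*pi/9)) + (exp(-4*I*pi/9))
  = 0.
(Exp terms are combined using exp(i*s)*conj(exp(i*t)) = exp(i*(s-t)), and sums of them are collapsed using the identity that for every m > 1 the m distinct m-th roots of unity sum to 0, e.g. 1 + exp(2*I*pi/3) + exp(-2*I*pi/3) = 0.)
Dividing by |G| = 9 gives 0/9 = 0, matching the row-orthogonality relation <chi_4, chi_2> = [chi_4 = chi_2].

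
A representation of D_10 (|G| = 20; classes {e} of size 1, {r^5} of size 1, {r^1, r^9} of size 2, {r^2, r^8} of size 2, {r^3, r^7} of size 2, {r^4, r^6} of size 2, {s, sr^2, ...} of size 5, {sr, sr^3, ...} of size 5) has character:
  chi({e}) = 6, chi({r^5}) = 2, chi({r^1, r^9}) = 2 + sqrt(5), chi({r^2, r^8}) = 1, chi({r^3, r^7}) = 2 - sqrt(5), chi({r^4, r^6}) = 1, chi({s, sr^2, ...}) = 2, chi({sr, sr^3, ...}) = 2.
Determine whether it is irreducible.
Not irreducible (reducible): <chi, chi> = 6 > 1.

Working: <chi, chi> = (1/|G|) sum_C |C| * |chi(C)|^2 = (1/20)[1*|6|^2 + 1*|2|^2 + 2*|2 + sqrt(5)|^2 + 2*|1|^2 + 2*|2 - sqrt(5)|^2 + 2*|1|^2 + 5*|2|^2 + 5*|2|^2]
  = (1/20)[(36) + (4) + (8*sqrt(5) + 18) + (2) + (18 - 8*sqrt(5)) + (2) + (20) + (20)] = 120/20 = 6.
A character is irreducible iff <chi, chi> = 1, so this representation is reducible.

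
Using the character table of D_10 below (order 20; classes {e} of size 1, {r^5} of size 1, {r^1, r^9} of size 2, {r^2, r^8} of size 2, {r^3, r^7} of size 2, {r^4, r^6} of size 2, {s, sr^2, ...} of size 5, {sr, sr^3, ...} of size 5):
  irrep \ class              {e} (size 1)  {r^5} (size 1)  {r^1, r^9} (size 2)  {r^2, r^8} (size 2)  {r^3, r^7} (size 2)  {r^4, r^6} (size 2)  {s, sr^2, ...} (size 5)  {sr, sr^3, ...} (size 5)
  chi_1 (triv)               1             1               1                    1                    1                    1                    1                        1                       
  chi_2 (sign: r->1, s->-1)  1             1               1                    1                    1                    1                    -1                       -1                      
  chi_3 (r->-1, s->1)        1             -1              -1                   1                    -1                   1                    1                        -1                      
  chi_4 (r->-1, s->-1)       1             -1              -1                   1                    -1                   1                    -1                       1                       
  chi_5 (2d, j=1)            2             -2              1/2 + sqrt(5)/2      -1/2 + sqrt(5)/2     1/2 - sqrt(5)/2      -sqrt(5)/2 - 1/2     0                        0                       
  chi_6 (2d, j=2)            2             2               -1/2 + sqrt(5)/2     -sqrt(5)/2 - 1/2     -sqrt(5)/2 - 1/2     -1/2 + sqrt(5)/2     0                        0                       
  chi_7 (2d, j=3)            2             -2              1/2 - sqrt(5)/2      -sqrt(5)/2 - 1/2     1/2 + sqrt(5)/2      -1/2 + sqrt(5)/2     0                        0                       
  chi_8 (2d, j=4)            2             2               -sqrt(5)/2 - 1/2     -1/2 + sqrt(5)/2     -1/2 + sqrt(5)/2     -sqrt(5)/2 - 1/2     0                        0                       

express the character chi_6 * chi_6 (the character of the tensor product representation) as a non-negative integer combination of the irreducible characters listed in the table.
chi_6 tensor chi_6 = chi_1 + chi_2 + chi_8 (all other irreducibles have multiplicity 0).

Proof sketch: The character of a tensor product is the pointwise product (chi_6 * chi_6)(C) = chi_6(C) * chi_6(C):
  {e}: (2)*(2), {r^5}: (2)*(2), {r^1, r^9}: (-1/2 + sqrt(5)/2)*(-1/2 + sqrt(5)/2), {r^2, r^8}: (-sqrt(5)/2 - 1/2)*(-sqrt(5)/2 - 1/2), {r^3, r^7}: (-sqrt(5)/2 - 1/2)*(-sqrt(5)/2 - 1/2), {r^4, r^6}: (-1/2 + sqrt(5)/2)*(-1/2 + sqrt(5)/2), {s, sr^2, ...}: (0)*(0), {sr, sr^3, ...}: (0)*(0)
so (chi_6 * chi_6) takes values
  {e} -> 4, {r^5} -> 4, {r^1, r^9} -> 3/2 - sqrt(5)/2, {r^2, r^8} -> sqrt(5)/2 + 3/2, {r^3, r^7} -> sqrt(5)/2 + 3/2, {r^4, r^6} -> 3/2 - sqrt(5)/2, {s, sr^2, ...} -> 0, {sr, sr^3, ...} -> 0.
Now take the inner product of this character with each irreducible chi from the table, <chi_6*chi_6, chi> = (1/20) sum_C |C| (chi_6*chi_6)(C) conj(chi(C)):
  <chi_6*chi_6, chi_1> = (1/20)[1*(4)*conj(1) + 1*(4)*conj(1) + 2*(3/2 - sqrt(5)/2)*conj(1) + 2*(sqrt(5)/2 + 3/2)*conj(1) + 2*(sqrt(5)/2 + 3/2)*conj(1) + 2*(3/2 - sqrt(5)/2)*conj(1) + 5*(0)*conj(1) + 5*(0)*conj(1)]
      = (1/20)[(4) + (4) + (3 - sqrt(5)) + (sqrt(5) + 3) + (sqrt(5) + 3) + (3 - sqrt(5)) + (0) + (0)] = 20/20 = 1
  <chi_6*chi_6, chi_2> = (1/20)[1*(4)*conj(1) + 1*(4)*conj(1) + 2*(3/2 - sqrt(5)/2)*conj(1) + 2*(sqrt(5)/2 + 3/2)*conj(1) + 2*(sqrt(5)/2 + 3/2)*conj(1) + 2*(3/2 - sqrt(5)/2)*conj(1) + 5*(0)*conj(-1) + 5*(0)*conj(-1)]
      = (1/20)[(4) + (4) + (3 - sqrt(5)) + (sqrt(5) + 3) + (sqrt(5) + 3) + (3 - sqrt(5)) + (0) + (0)] = 20/20 = 1
  <chi_6*chi_6, chi_3> = (1/20)[1*(4)*conj(1) + 1*(4)*conj(-1) + 2*(3/2 - sqrt(5)/2)*conj(-1) + 2*(sqrt(5)/2 + 3/2)*conj(1) + 2*(sqrt(5)/2 + 3/2)*conj(-1) + 2*(3/2 - sqrt(5)/2)*conj(1) + 5*(0)*conj(1) + 5*(0)*conj(-1)]
      = (1/20)[(4) + (-4) + (-3 + sqrt(5)) + (sqrt(5) + 3) + (-3 - sqrt(5)) + (3 - sqrt(5)) + (0) + (0)] = 0/20 = 0
  <chi_6*chi_6, chi_4> = (1/20)[1*(4)*conj(1) + 1*(4)*conj(-1) + 2*(3/2 - sqrt(5)/2)*conj(-1) + 2*(sqrt(5)/2 + 3/2)*conj(1) + 2*(sqrt(5)/2 + 3/2)*conj(-1) + 2*(3/2 - sqrt(5)/2)*conj(1) + 5*(0)*conj(-1) + 5*(0)*conj(1)]
      = (1/20)[(4) + (-4) + (-3 + sqrt(5)) + (sqrt(5) + 3) + (-3 - sqrt(5)) + (3 - sqrt(5)) + (0) + (0)] = 0/20 = 0
  <chi_6*chi_6, chi_5> = (1/20)[1*(4)*conj(2) + 1*(4)*conj(-2) + 2*(3/2 - sqrt(5)/2)*conj(1/2 + sqrt(5)/2) + 2*(sqrt(5)/2 + 3/2)*conj(-1/2 + sqrt(5)/2) + 2*(sqrt(5)/2 + 3/2)*conj(1/2 - sqrt(5)/2) + 2*(3/2 - sqrt(5)/2)*conj(-sqrt(5)/2 - 1/2) + 5*(0)*conj(0) + 5*(0)*conj(0)]
      = (1/20)[(8) + (-8) + (-1 + sqrt(5)) + (1 + sqrt(5)) + (-sqrt(5) - 1) + (1 - sqrt(5)) + (0) + (0)] = 0/20 = 0
  <chi_6*chi_6, chi_6> = (1/20)[1*(4)*conj(2) + 1*(4)*conj(2) + 2*(3/2 - sqrt(5)/2)*conj(-1/2 + sqrt(5)/2) + 2*(sqrt(5)/2 + 3/2)*conj(-sqrt(5)/2 - 1/2) + 2*(sqrt(5)/2 + 3/2)*conj(-sqrt(5)/2 - 1/2) + 2*(3/2 - sqrt(5)/2)*conj(-1/2 + sqrt(5)/2) + 5*(0)*conj(0) + 5*(0)*conj(0)]
      = (1/20)[(8) + (8) + (-4 + 2*sqrt(5)) + (-2*sqrt(5) - 4) + (-2*sqrt(5) - 4) + (-4 + 2*sqrt(5)) + (0) + (0)] = 0/20 = 0
  <chi_6*chi_6, chi_7> = (1/20)[1*(4)*conj(2) + 1*(4)*conj(-2) + 2*(3/2 - sqrt(5)/2)*conj(1/2 - sqrt(5)/2) + 2*(sqrt(5)/2 + 3/2)*conj(-sqrt(5)/2 - 1/2) + 2*(sqrt(5)/2 + 3/2)*conj(1/2 + sqrt(5)/2) + 2*(3/2 - sqrt(5)/2)*conj(-1/2 + sqrt(5)/2) + 5*(0)*conj(0) + 5*(0)*conj(0)]
      = (1/20)[(8) + (-8) + (4 - 2*sqrt(5)) + (-2*sqrt(5) - 4) + (4 + 2*sqrt(5)) + (-4 + 2*sqrt(5)) + (0) + (0)] = 0/20 = 0
  <chi_6*chi_6, chi_8> = (1/20)[1*(4)*conj(2) + 1*(4)*conj(2) + 2*(3/2 - sqrt(5)/2)*conj(-sqrt(5)/2 - 1/2) + 2*(sqrt(5)/2 + 3/2)*conj(-1/2 + sqrt(5)/2) + 2*(sqrt(5)/2 + 3/2)*conj(-1/2 + sqrt(5)/2) + 2*(3/2 - sqrt(5)/2)*conj(-sqrt(5)/2 - 1/2) + 5*(0)*conj(0) + 5*(0)*conj(0)]
      = (1/20)[(8) + (8) + (1 - sqrt(5)) + (1 + sqrt(5)) + (1 + sqrt(5)) + (1 - sqrt(5)) + (0) + (0)] = 20/20 = 1
Hence the multiplicities are chi_1: 1, chi_2: 1, chi_8: 1. Dimension check: dim(chi_6)*dim(chi_6) = 2*2 = 4 and sum (mult * dim) = 1*1 + 1*1 + 1*2 = 4.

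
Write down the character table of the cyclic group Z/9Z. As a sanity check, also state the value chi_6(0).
Character table of Z/9Z (irreps indexed chi_0,...,chi_8 with chi_k(m) = zeta_9^(k*m), zeta_9 = exp(2*pi*i/9)):
  irrep \ class  {0} (size 1)  {1} (size 1)    {2} (size 1)    {3} (size 1)    {4} (size 1)    {5} (size 1)    {6} (size 1)    {7} (size 1)    {8} (size 1)  
  chi_0          1             1               1               1               1               1               1               1               1             
  chi_1          1             exp(2*I*pi/9)   exp(4*I*pi/9)   exp(2*I*pi/3)   exp(8*I*pi/9)   exp(-8*I*pi/9)  exp(-2*I*pi/3)  exp(-4*I*pi/9)  exp(-2*I*pi/9)
  chi_2          1             exp(4*I*pi/9)   exp(8*I*pi/9)   exp(-2*I*pi/3)  exp(-2*I*pi/9)  exp(2*I*pi/9)   exp(2*I*pi/3)   exp(-8*I*pi/9)  exp(-4*I*pi/9)
  chi_3          1             exp(2*I*pi/3)   exp(-2*I*pi/3)  1               exp(2*I*pi/3)   exp(-2*I*pi/3)  1               exp(2*I*pi/3)   exp(-2*I*pi/3)
  chi_4          1             exp(8*I*pi/9)   exp(-2*I*pi/9)  exp(2*I*pi/3)   exp(-4*I*pi/9)  exp(4*I*pi/9)   exp(-2*I*pi/3)  exp(2*I*pi/9)   exp(-8*I*pi/9)
  chi_5          1             exp(-8*I*pi/9)  exp(2*I*pi/9)   exp(-2*I*pi/3)  exp(4*I*pi/9)   exp(-4*I*pi/9)  exp(2*I*pi/3)   exp(-2*I*pi/9)  exp(8*I*pi/9) 
  chi_6          1             exp(-2*I*pi/3)  exp(2*I*pi/3)   1               exp(-2*I*pi/3)  exp(2*I*pi/3)   1               exp(-2*I*pi/3)  exp(2*I*pi/3) 
  chi_7          1             exp(-4*I*pi/9)  exp(-8*I*pi/9)  exp(2*I*pi/3)   exp(2*I*pi/9)   exp(-2*I*pi/9)  exp(-2*I*pi/3)  exp(8*I*pi/9)   exp(4*I*pi/9) 
  chi_8          1             exp(-2*I*pi/9)  exp(-4*I*pi/9)  exp(-2*I*pi/3)  exp(-8*I*pi/9)  exp(8*I*pi/9)   exp(2*I*pi/3)   exp(4*I*pi/9)   exp(2*I*pi/9) 

Spot check: chi_6(0) = zeta_9^(6*0) = zeta_9^0 = 1.

Derivation: Z/9Z is abelian, so all 9 irreducible complex representations are 1-dimensional. They are given by chi_k(m) = zeta_9^(k*m) for k = 0,...,8. Row orthogonality: sum_m chi_k(m) conj(chi_l(m)) = 9 * [k = l].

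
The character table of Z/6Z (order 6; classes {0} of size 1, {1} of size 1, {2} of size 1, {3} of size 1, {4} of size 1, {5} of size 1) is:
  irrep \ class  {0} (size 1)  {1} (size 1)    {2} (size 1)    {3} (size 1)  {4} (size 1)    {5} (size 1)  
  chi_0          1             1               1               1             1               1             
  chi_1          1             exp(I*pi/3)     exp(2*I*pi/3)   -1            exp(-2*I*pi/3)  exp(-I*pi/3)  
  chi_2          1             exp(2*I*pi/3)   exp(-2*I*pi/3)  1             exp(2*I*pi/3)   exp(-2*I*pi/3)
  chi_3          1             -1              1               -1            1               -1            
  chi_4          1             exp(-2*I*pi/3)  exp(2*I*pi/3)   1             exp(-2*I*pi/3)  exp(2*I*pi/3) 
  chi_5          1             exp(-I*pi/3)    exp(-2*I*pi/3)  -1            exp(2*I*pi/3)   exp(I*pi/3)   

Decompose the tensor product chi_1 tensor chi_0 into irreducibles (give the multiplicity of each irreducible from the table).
chi_1 tensor chi_0 = chi_1 (all other irreducibles have multiplicity 0).

Details: The character of a tensor product is the pointwise product (chi_1 * chi_0)(C) = chi_1(C) * chi_0(C):
  {0}: (1)*(1), {1}: (exp(I*pi/3))*(1), {2}: (exp(2*I*pi/3))*(1), {3}: (-1)*(1), {4}: (exp(-2*I*pi/3))*(1), {5}: (exp(-I*pi/3))*(1)
so (chi_1 * chi_0) takes values
  {0} -> 1, {1} -> exp(I*pi/3), {2} -> exp(2*I*pi/3), {3} -> -1, {4} -> exp(-2*I*pi/3), {5} -> exp(-I*pi/3).
Now take the inner product of this character with each irreducible chi from the table, <chi_1*chi_0, chi> = (1/6) sum_C |C| (chi_1*chi_0)(C) conj(chi(C)):
  <chi_1*chi_0, chi_0> = (1/6)[1*(1)*conj(1) + 1*(exp(I*pi/3))*conj(1) + 1*(exp(2*I*pi/3))*conj(1) + 1*(-1)*conj(1) + 1*(exp(-2*I*pi/3))*conj(1) + 1*(exp(-I*pi/3))*conj(1)]
      = (1/6)[(1) + (exp(I*pi/3)) + (exp(2*I*pi/3)) + (-1) + (exp(-2*I*pi/3)) + (exp(-I*pi/3))] = 0/6 = 0
  <chi_1*chi_0, chi_1> = (1/6)[1*(1)*conj(1) + 1*(exp(I*pi/3))*conj(exp(I*pi/3)) + 1*(exp(2*I*pi/3))*conj(exp(2*I*pi/3)) + 1*(-1)*conj(-1) + 1*(exp(-2*I*pi/3))*conj(exp(-2*I*pi/3)) + 1*(exp(-I*pi/3))*conj(exp(-I*pi/3))]
      = (1/6)[(1) + (1) + (1) + (1) + (1) + (1)] = 6/6 = 1
  <chi_1*chi_0, chi_2> = (1/6)[1*(1)*conj(1) + 1*(exp(I*pi/3))*conj(exp(2*I*pi/3)) + 1*(exp(2*I*pi/3))*conj(exp(-2*I*pi/3)) + 1*(-1)*conj(1) + 1*(exp(-2*I*pi/3))*conj(exp(2*I*pi/3)) + 1*(exp(-I*pi/3))*conj(exp(-2*I*pi/3))]
      = (1/6)[(1) + (exp(-I*pi/3)) + (exp(-2*I*pi/3)) + (-1) + (exp(2*I*pi/3)) + (exp(I*pi/3))] = 0/6 = 0
  <chi_1*chi_0, chi_3> = (1/6)[1*(1)*conj(1) + 1*(exp(I*pi/3))*conj(-1) + 1*(exp(2*I*pi/3))*conj(1) + 1*(-1)*conj(-1) + 1*(exp(-2*I*pi/3))*conj(1) + 1*(exp(-I*pi/3))*conj(-1)]
      = (1/6)[(1) + (-exp(I*pi/3)) + (exp(2*I*pi/3)) + (1) + (exp(-2*I*pi/3)) + (-exp(-I*pi/3))] = 0/6 = 0
  <chi_1*chi_0, chi_4> = (1/6)[1*(1)*conj(1) + 1*(exp(I*pi/3))*conj(exp(-2*I*pi/3)) + 1*(exp(2*I*pi/3))*conj(exp(2*I*pi/3)) + 1*(-1)*conj(1) + 1*(exp(-2*I*pi/3))*conj(exp(-2*I*pi/3)) + 1*(exp(-I*pi/3))*conj(exp(2*I*pi/3))]
      = (1/6)[(1) + (-1) + (1) + (-1) + (1) + (-1)] = 0/6 = 0
  <chi_1*chi_0, chi_5> = (1/6)[1*(1)*conj(1) + 1*(exp(I*pi/3))*conj(exp(-I*pi/3)) + 1*(exp(2*I*pi/3))*conj(exp(-2*I*pi/3)) + 1*(-1)*conj(-1) + 1*(exp(-2*I*pi/3))*conj(exp(2*I*pi/3)) + 1*(exp(-I*pi/3))*conj(exp(I*pi/3))]
      = (1/6)[(1) + (exp(2*I*pi/3)) + (exp(-2*I*pi/3)) + (1) + (exp(2*I*pi/3)) + (exp(-2*I*pi/3))] = 0/6 = 0
(Exp terms are combined using exp(i*s)*conj(exp(i*t)) = exp(i*(s-t)), and sums of them are collapsed using the identity that for every m > 1 the m distinct m-th roots of unity sum to 0, e.g. 1 + exp(2*I*pi/3) + exp(-2*I*pi/3) = 0.)
Hence the multiplicities are chi_1: 1. Dimension check: dim(chi_1)*dim(chi_0) = 1*1 = 1 and sum (mult * dim) = 1*1 = 1.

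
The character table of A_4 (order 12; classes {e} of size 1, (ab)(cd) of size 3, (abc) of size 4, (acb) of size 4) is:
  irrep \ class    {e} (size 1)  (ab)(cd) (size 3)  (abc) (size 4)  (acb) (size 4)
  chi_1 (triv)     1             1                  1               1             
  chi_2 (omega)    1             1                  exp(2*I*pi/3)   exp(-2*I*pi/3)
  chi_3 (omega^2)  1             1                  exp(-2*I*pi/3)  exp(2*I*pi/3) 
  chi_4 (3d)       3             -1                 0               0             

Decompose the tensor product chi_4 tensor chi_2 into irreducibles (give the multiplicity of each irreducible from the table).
chi_4 tensor chi_2 = chi_4 (all other irreducibles have multiplicity 0).

Explanation: The character of a tensor product is the pointwise product (chi_4 * chi_2)(C) = chi_4(C) * chi_2(C):
  {e}: (3)*(1), (ab)(cd): (-1)*(1), (abc): (0)*(exp(2*I*pi/3)), (acb): (0)*(exp(-2*I*pi/3))
so (chi_4 * chi_2) takes values
  {e} -> 3, (ab)(cd) -> -1, (abc) -> 0, (acb) -> 0.
Now take the inner product of this character with each irreducible chi from the table, <chi_4*chi_2, chi> = (1/12) sum_C |C| (chi_4*chi_2)(C) conj(chi(C)):
  <chi_4*chi_2, chi_1> = (1/12)[1*(3)*conj(1) + 3*(-1)*conj(1) + 4*(0)*conj(1) + 4*(0)*conj(1)]
      = (1/12)[(3) + (-3) + (0) + (0)] = 0/12 = 0
  <chi_4*chi_2, chi_2> = (1/12)[1*(3)*conj(1) + 3*(-1)*conj(1) + 4*(0)*conj(exp(2*I*pi/3)) + 4*(0)*conj(exp(-2*I*pi/3))]
      = (1/12)[(3) + (-3) + (0) + (0)] = 0/12 = 0
  <chi_4*chi_2, chi_3> = (1/12)[1*(3)*conj(1) + 3*(-1)*conj(1) + 4*(0)*conj(exp(-2*I*pi/3)) + 4*(0)*conj(exp(2*I*pi/3))]
      = (1/12)[(3) + (-3) + (0) + (0)] = 0/12 = 0
  <chi_4*chi_2, chi_4> = (1/12)[1*(3)*conj(3) + 3*(-1)*conj(-1) + 4*(0)*conj(0) + 4*(0)*conj(0)]
      = (1/12)[(9) + (3) + (0) + (0)] = 12/12 = 1
(Exp terms are combined using exp(i*s)*conj(exp(i*t)) = exp(i*(s-t)), and sums of them are collapsed using the identity that for every m > 1 the m distinct m-th roots of unity sum to 0, e.g. 1 + exp(2*I*pi/3) + exp(-2*I*pi/3) = 0.)
Hence the multiplicities are chi_4: 1. Dimension check: dim(chi_4)*dim(chi_2) = 3*1 = 3 and sum (mult * dim) = 1*3 = 3.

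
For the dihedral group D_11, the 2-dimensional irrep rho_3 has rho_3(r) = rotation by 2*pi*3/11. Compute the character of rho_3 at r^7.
chi_{rho_3}(r^7) = 2*cos(2*pi*3*7/11) = 2*cos(2*pi/11)

Solution. rho_3(r^7) is rotation by angle 2*pi*3*7/11, whose trace is 2*cos(2*pi*3*7/11) = 2*cos(2*pi/11).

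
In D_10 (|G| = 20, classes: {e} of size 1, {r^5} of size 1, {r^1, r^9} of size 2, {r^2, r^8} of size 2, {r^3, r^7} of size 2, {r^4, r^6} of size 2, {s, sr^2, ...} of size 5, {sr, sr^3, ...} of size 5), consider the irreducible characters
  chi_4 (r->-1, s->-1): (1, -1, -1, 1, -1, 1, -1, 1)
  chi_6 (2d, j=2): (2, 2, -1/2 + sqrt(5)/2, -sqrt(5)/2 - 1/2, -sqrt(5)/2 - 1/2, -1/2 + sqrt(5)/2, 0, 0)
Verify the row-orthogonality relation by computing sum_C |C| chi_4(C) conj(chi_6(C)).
Sum = 0; so <chi_4, chi_6> = 0 (distinct irreducibles are orthogonal).

Argument: Compute term by term over conjugacy classes (|C| * chi_4(C) * conj(chi_6(C))):
  1*(1)*conj(2) + 1*(-1)*conj(2) + 2*(-1)*conj(-1/2 + sqrt(5)/2) + 2*(1)*conj(-sqrt(5)/2 - 1/2) + 2*(-1)*conj(-sqrt(5)/2 - 1/2) + 2*(1)*conj(-1/2 + sqrt(5)/2) + 5*(-1)*conj(0) + 5*(1)*conj(0)
  = (2) + (-2) + (1 - sqrt(5)) + (-sqrt(5) - 1) + (1 + sqrt(5)) + (-1 + sqrt(5)) + (0) + (0)
  = 0.
Dividing by |G| = 20 gives 0/20 = 0, matching the row-orthogonality relation <chi_4, chi_6> = [chi_4 = chi_6].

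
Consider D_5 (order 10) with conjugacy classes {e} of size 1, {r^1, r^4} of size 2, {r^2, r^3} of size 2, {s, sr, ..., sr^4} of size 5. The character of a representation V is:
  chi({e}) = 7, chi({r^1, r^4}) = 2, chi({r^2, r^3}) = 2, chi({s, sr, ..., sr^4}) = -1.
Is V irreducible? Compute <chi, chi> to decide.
Not irreducible (reducible): <chi, chi> = 7 > 1.

Working: <chi, chi> = (1/|G|) sum_C |C| * |chi(C)|^2 = (1/10)[1*|7|^2 + 2*|2|^2 + 2*|2|^2 + 5*|-1|^2]
  = (1/10)[(49) + (8) + (8) + (5)] = 70/10 = 7.
A character is irreducible iff <chi, chi> = 1, so this representation is reducible.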